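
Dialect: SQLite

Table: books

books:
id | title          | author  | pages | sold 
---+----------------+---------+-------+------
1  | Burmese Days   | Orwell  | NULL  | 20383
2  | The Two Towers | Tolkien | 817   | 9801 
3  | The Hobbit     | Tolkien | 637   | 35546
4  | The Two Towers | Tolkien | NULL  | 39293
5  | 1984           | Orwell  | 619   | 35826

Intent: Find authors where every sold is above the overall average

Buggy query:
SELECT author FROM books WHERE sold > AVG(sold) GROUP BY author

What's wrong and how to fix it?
Bug: WHERE evaluates per row before aggregation, so AVG() is unavailable

Fix: Use a subquery for AVG and a HAVING MIN(...) filter so the condition holds for every row in the group

Corrected query:
SELECT author FROM books GROUP BY author HAVING MIN(sold) > (SELECT AVG(sold) FROM books)

Result:
(no rows)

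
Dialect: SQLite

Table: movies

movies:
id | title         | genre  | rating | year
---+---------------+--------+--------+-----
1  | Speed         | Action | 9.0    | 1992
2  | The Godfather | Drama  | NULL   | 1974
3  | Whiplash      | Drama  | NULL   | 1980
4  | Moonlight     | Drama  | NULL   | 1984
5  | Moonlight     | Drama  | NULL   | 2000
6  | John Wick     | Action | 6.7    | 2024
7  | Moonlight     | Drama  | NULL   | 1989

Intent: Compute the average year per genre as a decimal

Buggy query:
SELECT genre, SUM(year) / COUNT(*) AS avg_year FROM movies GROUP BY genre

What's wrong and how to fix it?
Bug: SUM(year) and COUNT(*) are both integers; the division truncates the fractional part

Fix: Cast one side to REAL so the division keeps the fractional part

Corrected query:
SELECT genre, SUM(year) * 1.0 / COUNT(*) AS avg_year FROM movies GROUP BY genre

Result:
genre  | avg_year
-------+---------
Action | 2008    
Drama  | 1985.4  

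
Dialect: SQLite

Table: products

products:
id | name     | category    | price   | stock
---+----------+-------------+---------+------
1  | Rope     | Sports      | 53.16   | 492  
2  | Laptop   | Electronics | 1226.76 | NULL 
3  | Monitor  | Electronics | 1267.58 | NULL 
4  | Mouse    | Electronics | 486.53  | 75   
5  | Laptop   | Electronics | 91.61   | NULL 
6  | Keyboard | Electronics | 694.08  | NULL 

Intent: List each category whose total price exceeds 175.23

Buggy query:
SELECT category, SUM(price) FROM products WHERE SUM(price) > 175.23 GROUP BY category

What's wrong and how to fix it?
Bug: WHERE runs before GROUP BY, so aggregates aren't available there

Fix: Use HAVING (which filters groups after aggregation) instead of WHERE

Corrected query:
SELECT category, SUM(price) FROM products GROUP BY category HAVING SUM(price) > 175.23

Result:
category    | SUM(price)
------------+-----------
Electronics | 3766.56   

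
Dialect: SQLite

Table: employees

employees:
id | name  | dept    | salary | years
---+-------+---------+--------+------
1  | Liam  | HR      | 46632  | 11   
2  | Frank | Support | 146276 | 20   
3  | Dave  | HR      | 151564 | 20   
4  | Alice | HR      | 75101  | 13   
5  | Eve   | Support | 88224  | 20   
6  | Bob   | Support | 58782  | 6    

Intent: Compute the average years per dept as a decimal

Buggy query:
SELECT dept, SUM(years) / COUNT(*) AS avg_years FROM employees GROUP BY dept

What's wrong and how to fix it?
Bug: Both operands are integers, so '/' performs integer division and truncates

Fix: Multiply by 1.0 (or CAST to REAL) to force floating-point division

Corrected query:
SELECT dept, SUM(years) * 1.0 / COUNT(*) AS avg_years FROM employees GROUP BY dept

Result:
dept    | avg_years
--------+----------
HR      | 14.666667
Support | 15.333333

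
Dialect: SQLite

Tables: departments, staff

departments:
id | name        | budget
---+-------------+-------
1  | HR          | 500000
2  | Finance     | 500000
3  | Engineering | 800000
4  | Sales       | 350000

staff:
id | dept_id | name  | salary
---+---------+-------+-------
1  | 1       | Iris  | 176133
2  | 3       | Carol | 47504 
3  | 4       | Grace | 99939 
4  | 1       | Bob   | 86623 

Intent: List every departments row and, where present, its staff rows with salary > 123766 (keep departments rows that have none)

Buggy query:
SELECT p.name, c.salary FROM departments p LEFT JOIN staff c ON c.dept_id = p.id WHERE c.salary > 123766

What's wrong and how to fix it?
Bug: Filtering c.salary in WHERE discards the NULL rows produced by LEFT JOIN, turning it into an inner join

Fix: Move the right-table condition into the ON clause so unmatched parents are kept

Corrected query:
SELECT p.name, c.salary FROM departments p LEFT JOIN staff c ON c.dept_id = p.id AND c.salary > 123766

Result:
name        | salary
------------+-------
HR          | 176133
Finance     | NULL  
Engineering | NULL  
Sales       | NULL  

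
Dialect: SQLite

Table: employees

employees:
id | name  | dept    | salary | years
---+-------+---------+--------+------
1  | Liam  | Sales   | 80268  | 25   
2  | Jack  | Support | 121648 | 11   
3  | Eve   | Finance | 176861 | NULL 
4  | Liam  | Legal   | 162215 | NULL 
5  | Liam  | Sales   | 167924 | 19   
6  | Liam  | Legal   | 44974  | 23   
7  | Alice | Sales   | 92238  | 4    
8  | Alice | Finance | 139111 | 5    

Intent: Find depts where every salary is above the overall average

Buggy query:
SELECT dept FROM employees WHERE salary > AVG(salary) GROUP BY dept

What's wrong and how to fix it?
Bug: WHERE evaluates per row before aggregation, so AVG() is unavailable

Fix: Compute the overall average in a scalar subquery and compare each group's MIN against it in HAVING

Corrected query:
SELECT dept FROM employees GROUP BY dept HAVING MIN(salary) > (SELECT AVG(salary) FROM employees)

Result:
dept   
-------
Finance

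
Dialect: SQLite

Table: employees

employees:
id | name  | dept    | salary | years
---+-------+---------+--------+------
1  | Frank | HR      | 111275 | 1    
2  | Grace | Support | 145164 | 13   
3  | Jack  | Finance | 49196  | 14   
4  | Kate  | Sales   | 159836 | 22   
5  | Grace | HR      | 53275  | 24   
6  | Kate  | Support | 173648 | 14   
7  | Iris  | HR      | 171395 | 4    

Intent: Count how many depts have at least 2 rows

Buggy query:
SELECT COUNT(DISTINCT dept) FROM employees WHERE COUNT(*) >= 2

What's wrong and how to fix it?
Bug: COUNT(*) cannot appear in WHERE; the per-group count doesn't exist yet

Fix: Use a subquery that GROUPs and filters with HAVING, then count its rows

Corrected query:
SELECT COUNT(*) FROM (SELECT dept FROM employees GROUP BY dept HAVING COUNT(*) >= 2)

Result:
COUNT(*)
--------
2       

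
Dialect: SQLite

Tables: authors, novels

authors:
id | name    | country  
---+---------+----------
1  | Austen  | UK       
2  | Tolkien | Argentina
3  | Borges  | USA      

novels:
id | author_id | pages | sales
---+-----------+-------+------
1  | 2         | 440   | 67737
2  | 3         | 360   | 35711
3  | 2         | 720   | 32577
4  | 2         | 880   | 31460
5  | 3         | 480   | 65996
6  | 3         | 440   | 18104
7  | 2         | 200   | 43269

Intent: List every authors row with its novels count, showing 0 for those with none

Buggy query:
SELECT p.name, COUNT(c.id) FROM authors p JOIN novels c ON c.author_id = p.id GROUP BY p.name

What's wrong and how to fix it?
Bug: INNER JOIN drops authors rows that have no matching novels rows

Fix: Switch to LEFT JOIN to retain unmatched parent rows

Corrected query:
SELECT p.name, COUNT(c.id) FROM authors p LEFT JOIN novels c ON c.author_id = p.id GROUP BY p.name

Result:
name    | COUNT(c.id)
--------+------------
Austen  | 0          
Borges  | 3          
Tolkien | 4          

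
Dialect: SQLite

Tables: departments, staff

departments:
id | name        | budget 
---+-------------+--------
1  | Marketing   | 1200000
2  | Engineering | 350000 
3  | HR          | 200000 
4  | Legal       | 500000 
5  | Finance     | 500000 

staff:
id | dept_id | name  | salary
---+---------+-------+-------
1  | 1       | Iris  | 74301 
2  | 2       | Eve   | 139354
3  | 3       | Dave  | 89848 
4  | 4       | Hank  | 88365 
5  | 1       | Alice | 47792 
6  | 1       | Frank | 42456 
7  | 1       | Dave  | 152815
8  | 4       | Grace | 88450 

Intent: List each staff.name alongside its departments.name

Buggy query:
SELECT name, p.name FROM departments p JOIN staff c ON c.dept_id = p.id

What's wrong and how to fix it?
Bug: 'name' exists in both joined tables, so the database can't tell which one is meant

Fix: Qualify the column with its table alias (c.name)

Corrected query:
SELECT c.name, p.name FROM departments p JOIN staff c ON c.dept_id = p.id

Result:
name  | name       
------+------------
Iris  | Marketing  
Eve   | Engineering
Dave  | HR         
Hank  | Legal      
Alice | Marketing  
Frank | Marketing  
Dave  | Marketing  
Grace | Legal      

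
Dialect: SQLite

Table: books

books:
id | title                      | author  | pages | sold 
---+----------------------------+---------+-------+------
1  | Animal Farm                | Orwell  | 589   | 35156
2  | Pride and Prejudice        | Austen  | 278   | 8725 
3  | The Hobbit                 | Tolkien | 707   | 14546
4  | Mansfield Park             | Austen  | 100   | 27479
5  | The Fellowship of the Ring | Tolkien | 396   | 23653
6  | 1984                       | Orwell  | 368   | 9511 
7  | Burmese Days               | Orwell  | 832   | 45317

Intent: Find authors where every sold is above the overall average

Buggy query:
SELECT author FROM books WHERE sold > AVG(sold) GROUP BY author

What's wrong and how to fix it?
Bug: AVG() is an aggregate; it can't sit directly in WHERE

Fix: Use a subquery for AVG and a HAVING MIN(...) filter so the condition holds for every row in the group

Corrected query:
SELECT author FROM books GROUP BY author HAVING MIN(sold) > (SELECT AVG(sold) FROM books)

Result:
(no rows)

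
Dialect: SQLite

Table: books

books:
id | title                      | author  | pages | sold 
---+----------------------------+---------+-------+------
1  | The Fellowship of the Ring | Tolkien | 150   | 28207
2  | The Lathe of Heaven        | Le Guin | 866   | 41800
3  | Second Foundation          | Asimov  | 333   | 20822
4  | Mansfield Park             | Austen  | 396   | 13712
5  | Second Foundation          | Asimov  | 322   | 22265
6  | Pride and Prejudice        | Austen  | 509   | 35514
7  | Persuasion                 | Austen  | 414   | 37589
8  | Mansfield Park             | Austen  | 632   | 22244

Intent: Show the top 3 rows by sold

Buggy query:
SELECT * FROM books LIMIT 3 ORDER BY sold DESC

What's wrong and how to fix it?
Bug: LIMIT must come after ORDER BY

Fix: Sort with ORDER BY, then apply LIMIT

Corrected query:
SELECT * FROM books ORDER BY sold DESC LIMIT 3

Result:
id | title               | author  | pages | sold 
---+---------------------+---------+-------+------
2  | The Lathe of Heaven | Le Guin | 866   | 41800
7  | Persuasion          | Austen  | 414   | 37589
6  | Pride and Prejudice | Austen  | 509   | 35514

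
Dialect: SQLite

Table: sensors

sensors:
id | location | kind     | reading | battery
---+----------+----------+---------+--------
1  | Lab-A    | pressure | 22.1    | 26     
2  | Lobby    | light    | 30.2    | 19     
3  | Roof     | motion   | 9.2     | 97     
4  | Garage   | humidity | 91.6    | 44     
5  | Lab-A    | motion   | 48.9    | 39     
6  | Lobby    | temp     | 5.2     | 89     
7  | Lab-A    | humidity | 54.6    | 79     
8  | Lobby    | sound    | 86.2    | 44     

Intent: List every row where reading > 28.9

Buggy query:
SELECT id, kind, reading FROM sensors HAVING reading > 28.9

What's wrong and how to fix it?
Bug: This is a non-aggregate query (no GROUP BY, no aggregates), so in SQLite the HAVING clause is invalid here; a row-level condition belongs in WHERE

Fix: Replace HAVING with WHERE since the condition applies to individual rows

Corrected query:
SELECT id, kind, reading FROM sensors WHERE reading > 28.9

Result:
id | kind     | reading
---+----------+--------
2  | light    | 30.2   
4  | humidity | 91.6   
5  | motion   | 48.9   
7  | humidity | 54.6   
8  | sound    | 86.2   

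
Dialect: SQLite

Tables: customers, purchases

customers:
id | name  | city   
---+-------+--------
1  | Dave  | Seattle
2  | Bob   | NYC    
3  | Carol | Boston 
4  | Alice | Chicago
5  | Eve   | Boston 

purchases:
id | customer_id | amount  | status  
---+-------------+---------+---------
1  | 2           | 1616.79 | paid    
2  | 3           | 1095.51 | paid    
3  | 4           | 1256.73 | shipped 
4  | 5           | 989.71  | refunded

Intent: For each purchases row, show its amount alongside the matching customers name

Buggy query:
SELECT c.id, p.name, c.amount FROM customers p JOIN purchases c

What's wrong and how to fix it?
Bug: JOIN with no ON clause produces a cartesian product; every purchases row pairs with every customers row

Fix: Add ON c.customer_id = p.id to the JOIN

Corrected query:
SELECT c.id, p.name, c.amount FROM customers p JOIN purchases c ON c.customer_id = p.id

Result:
id | name  | amount 
---+-------+--------
1  | Bob   | 1616.79
2  | Carol | 1095.51
3  | Alice | 1256.73
4  | Eve   | 989.71 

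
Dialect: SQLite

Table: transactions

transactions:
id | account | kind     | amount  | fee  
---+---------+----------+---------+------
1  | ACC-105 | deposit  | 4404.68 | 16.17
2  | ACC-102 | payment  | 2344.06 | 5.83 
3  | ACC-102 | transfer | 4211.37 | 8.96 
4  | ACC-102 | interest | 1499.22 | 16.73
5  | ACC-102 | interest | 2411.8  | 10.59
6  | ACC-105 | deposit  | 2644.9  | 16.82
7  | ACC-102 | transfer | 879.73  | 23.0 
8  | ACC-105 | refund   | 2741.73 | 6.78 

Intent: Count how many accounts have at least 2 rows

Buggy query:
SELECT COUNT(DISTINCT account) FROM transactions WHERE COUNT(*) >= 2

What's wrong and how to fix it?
Bug: COUNT(*) cannot appear in WHERE; the per-group count doesn't exist yet

Fix: Use a subquery that GROUPs and filters with HAVING, then count its rows

Corrected query:
SELECT COUNT(*) FROM (SELECT account FROM transactions GROUP BY account HAVING COUNT(*) >= 2)

Result:
COUNT(*)
--------
2       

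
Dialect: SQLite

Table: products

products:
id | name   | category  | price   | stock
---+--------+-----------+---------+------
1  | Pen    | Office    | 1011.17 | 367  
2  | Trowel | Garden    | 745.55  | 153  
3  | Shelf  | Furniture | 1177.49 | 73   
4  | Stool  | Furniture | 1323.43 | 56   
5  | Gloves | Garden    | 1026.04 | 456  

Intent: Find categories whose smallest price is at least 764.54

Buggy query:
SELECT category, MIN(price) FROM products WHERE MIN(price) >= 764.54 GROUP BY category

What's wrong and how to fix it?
Bug: MIN() in WHERE is a misuse of aggregate

Fix: Use HAVING for the per-group MIN condition

Corrected query:
SELECT category, MIN(price) FROM products GROUP BY category HAVING MIN(price) >= 764.54

Result:
category  | MIN(price)
----------+-----------
Furniture | 1177.49   
Office    | 1011.17   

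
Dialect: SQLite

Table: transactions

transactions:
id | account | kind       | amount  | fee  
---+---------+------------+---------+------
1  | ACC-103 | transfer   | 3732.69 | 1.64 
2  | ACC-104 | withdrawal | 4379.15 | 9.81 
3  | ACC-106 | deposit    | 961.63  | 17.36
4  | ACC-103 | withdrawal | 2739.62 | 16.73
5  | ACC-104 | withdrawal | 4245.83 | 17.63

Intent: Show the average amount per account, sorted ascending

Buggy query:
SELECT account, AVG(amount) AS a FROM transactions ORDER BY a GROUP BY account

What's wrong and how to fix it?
Bug: GROUP BY must precede ORDER BY

Fix: Reorder: SELECT … FROM … GROUP BY … ORDER BY …

Corrected query:
SELECT account, AVG(amount) AS a FROM transactions GROUP BY account ORDER BY a

Result:
account | a       
--------+---------
ACC-106 | 961.63  
ACC-103 | 3236.155
ACC-104 | 4312.49 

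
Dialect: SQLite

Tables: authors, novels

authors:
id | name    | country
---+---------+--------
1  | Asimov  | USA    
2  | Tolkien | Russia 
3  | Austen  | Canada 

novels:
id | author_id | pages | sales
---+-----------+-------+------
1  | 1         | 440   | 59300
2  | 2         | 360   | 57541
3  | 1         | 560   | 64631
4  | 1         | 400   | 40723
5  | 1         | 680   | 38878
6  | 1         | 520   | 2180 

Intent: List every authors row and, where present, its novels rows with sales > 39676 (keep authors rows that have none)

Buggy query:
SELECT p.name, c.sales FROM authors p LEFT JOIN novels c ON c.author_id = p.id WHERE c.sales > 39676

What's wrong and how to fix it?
Bug: Filtering c.sales in WHERE discards the NULL rows produced by LEFT JOIN, turning it into an inner join

Fix: Put 'c.sales > 39676' in the JOIN's ON clause instead of WHERE

Corrected query:
SELECT p.name, c.sales FROM authors p LEFT JOIN novels c ON c.author_id = p.id AND c.sales > 39676

Result:
name    | sales
--------+------
Asimov  | 40723
Asimov  | 59300
Asimov  | 64631
Tolkien | 57541
Austen  | NULL 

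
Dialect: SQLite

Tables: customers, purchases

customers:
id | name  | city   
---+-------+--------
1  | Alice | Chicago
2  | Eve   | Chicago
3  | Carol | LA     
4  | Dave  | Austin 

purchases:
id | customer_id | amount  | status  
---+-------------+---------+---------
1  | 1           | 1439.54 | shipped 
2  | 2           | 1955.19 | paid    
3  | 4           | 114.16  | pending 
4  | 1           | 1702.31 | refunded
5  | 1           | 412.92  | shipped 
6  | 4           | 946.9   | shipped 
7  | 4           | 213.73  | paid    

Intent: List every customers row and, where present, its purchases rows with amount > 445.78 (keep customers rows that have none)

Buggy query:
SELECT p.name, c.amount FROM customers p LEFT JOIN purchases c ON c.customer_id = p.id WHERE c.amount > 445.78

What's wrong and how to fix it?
Bug: Filtering c.amount in WHERE discards the NULL rows produced by LEFT JOIN, turning it into an inner join

Fix: Move the right-table condition into the ON clause so unmatched parents are kept

Corrected query:
SELECT p.name, c.amount FROM customers p LEFT JOIN purchases c ON c.customer_id = p.id AND c.amount > 445.78

Result:
name  | amount 
------+--------
Alice | 1439.54
Alice | 1702.31
Eve   | 1955.19
Carol | NULL   
Dave  | 946.9  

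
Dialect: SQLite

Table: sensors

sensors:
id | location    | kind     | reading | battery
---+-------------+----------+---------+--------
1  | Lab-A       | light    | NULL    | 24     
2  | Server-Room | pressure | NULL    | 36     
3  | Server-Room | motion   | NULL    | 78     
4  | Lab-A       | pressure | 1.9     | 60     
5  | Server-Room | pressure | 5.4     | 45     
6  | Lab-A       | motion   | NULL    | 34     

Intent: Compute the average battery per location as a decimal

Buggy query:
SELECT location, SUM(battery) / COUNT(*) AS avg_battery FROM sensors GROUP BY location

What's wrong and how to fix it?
Bug: Both operands are integers, so '/' performs integer division and truncates

Fix: Cast one side to REAL so the division keeps the fractional part

Corrected query:
SELECT location, SUM(battery) * 1.0 / COUNT(*) AS avg_battery FROM sensors GROUP BY location

Result:
location    | avg_battery
------------+------------
Lab-A       | 39.333333  
Server-Room | 53         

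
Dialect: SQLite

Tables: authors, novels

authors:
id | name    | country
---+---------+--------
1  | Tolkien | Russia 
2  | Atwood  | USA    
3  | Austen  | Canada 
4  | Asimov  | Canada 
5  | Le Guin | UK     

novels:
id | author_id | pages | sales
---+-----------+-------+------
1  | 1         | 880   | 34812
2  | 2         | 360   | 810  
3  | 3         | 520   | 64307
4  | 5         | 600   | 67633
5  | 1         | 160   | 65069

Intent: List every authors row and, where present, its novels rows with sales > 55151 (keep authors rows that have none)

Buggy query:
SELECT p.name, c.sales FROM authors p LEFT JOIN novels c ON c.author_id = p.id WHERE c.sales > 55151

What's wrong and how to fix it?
Bug: Filtering c.sales in WHERE discards the NULL rows produced by LEFT JOIN, turning it into an inner join

Fix: Put 'c.sales > 55151' in the JOIN's ON clause instead of WHERE

Corrected query:
SELECT p.name, c.sales FROM authors p LEFT JOIN novels c ON c.author_id = p.id AND c.sales > 55151

Result:
name    | sales
--------+------
Tolkien | 65069
Atwood  | NULL 
Austen  | 64307
Asimov  | NULL 
Le Guin | 67633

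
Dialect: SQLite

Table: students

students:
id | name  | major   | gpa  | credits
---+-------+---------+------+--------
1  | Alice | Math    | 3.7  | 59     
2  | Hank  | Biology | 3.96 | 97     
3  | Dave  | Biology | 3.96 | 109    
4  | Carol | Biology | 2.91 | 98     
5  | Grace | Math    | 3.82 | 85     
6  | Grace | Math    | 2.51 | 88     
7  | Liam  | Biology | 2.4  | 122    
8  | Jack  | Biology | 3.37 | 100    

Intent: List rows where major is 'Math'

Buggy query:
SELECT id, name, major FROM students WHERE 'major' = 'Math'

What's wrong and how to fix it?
Bug: Single quotes denote string literals in SQL; the column name is being compared as a constant string

Fix: Remove the quotes around the column name (or use double quotes for an identifier)

Corrected query:
SELECT id, name, major FROM students WHERE major = 'Math'

Result:
id | name  | major
---+-------+------
1  | Alice | Math 
5  | Grace | Math 
6  | Grace | Math 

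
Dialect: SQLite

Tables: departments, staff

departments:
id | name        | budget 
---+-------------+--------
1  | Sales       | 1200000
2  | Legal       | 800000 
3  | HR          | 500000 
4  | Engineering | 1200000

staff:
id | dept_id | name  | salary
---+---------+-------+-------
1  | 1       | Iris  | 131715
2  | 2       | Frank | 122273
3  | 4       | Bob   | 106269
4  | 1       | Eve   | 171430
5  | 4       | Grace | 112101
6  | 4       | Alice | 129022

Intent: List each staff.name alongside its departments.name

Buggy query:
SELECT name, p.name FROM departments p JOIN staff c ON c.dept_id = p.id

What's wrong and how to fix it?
Bug: 'name' exists in both joined tables, so the database can't tell which one is meant

Fix: Qualify the column with its table alias (c.name)

Corrected query:
SELECT c.name, p.name FROM departments p JOIN staff c ON c.dept_id = p.id

Result:
name  | name       
------+------------
Iris  | Sales      
Frank | Legal      
Bob   | Engineering
Eve   | Sales      
Grace | Engineering
Alice | Engineering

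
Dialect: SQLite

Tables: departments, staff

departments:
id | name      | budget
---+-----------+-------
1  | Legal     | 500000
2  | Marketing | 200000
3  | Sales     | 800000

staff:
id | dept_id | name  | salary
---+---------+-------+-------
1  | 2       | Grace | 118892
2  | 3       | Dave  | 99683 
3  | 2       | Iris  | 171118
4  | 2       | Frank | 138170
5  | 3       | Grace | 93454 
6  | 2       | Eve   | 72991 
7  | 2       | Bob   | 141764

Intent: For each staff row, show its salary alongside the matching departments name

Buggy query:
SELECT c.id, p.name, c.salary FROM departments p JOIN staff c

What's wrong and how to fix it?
Bug: Missing join condition: each staff row is matched to all departments rows instead of just its own

Fix: Add ON c.dept_id = p.id to the JOIN

Corrected query:
SELECT c.id, p.name, c.salary FROM departments p JOIN staff c ON c.dept_id = p.id

Result:
id | name      | salary
---+-----------+-------
1  | Marketing | 118892
2  | Sales     | 99683 
3  | Marketing | 171118
4  | Marketing | 138170
5  | Sales     | 93454 
6  | Marketing | 72991 
7  | Marketing | 141764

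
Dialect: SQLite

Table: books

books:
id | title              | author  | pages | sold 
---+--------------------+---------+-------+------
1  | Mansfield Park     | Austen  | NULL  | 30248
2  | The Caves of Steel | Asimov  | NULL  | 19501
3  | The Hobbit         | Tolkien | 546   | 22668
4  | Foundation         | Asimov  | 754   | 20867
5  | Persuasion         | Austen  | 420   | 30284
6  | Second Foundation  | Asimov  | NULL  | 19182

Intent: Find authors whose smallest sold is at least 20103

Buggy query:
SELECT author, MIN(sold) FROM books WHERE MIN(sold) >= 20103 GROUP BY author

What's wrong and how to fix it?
Bug: MIN() in WHERE is a misuse of aggregate

Fix: Replace WHERE with HAVING after the GROUP BY

Corrected query:
SELECT author, MIN(sold) FROM books GROUP BY author HAVING MIN(sold) >= 20103

Result:
author  | MIN(sold)
--------+----------
Austen  | 30248    
Tolkien | 22668    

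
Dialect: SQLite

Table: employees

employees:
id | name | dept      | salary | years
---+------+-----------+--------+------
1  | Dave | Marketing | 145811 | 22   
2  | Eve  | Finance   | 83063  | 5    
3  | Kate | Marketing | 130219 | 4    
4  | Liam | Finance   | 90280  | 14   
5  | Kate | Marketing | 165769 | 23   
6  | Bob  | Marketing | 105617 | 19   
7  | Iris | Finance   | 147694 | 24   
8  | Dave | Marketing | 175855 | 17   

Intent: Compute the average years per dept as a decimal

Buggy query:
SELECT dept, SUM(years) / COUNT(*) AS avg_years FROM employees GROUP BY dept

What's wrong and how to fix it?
Bug: SUM(years) and COUNT(*) are both integers; the division truncates the fractional part

Fix: Cast one side to REAL so the division keeps the fractional part

Corrected query:
SELECT dept, SUM(years) * 1.0 / COUNT(*) AS avg_years FROM employees GROUP BY dept

Result:
dept      | avg_years
----------+----------
Finance   | 14.333333
Marketing | 17       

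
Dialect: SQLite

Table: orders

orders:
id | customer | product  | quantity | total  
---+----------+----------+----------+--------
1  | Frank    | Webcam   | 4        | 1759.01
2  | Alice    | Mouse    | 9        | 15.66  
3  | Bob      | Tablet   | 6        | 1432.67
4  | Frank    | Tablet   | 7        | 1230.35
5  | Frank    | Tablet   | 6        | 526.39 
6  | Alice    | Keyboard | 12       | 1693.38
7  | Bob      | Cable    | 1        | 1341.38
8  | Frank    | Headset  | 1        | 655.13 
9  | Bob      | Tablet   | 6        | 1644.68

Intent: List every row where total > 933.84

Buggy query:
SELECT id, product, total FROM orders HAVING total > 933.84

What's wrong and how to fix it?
Bug: HAVING filters the output of aggregation, but this query has no GROUP BY and no aggregate functions, so SQLite rejects it (HAVING clause on a non-aggregate query); the condition here is per row

Fix: Use WHERE for row-level filtering

Corrected query:
SELECT id, product, total FROM orders WHERE total > 933.84

Result:
id | product  | total  
---+----------+--------
1  | Webcam   | 1759.01
3  | Tablet   | 1432.67
4  | Tablet   | 1230.35
6  | Keyboard | 1693.38
7  | Cable    | 1341.38
9  | Tablet   | 1644.68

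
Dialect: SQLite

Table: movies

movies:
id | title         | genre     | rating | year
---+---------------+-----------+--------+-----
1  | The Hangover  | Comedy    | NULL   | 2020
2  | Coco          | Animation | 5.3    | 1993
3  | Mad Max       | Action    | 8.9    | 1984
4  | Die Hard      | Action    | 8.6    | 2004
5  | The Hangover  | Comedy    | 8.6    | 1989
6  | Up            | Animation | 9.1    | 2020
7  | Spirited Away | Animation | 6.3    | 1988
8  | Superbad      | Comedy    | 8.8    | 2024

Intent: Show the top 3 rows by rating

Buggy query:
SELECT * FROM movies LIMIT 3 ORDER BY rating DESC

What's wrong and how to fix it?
Bug: LIMIT must come after ORDER BY

Fix: Swap the clauses: ORDER BY first, then LIMIT

Corrected query:
SELECT * FROM movies ORDER BY rating DESC LIMIT 3

Result:
id | title    | genre     | rating | year
---+----------+-----------+--------+-----
6  | Up       | Animation | 9.1    | 2020
3  | Mad Max  | Action    | 8.9    | 1984
8  | Superbad | Comedy    | 8.8    | 2024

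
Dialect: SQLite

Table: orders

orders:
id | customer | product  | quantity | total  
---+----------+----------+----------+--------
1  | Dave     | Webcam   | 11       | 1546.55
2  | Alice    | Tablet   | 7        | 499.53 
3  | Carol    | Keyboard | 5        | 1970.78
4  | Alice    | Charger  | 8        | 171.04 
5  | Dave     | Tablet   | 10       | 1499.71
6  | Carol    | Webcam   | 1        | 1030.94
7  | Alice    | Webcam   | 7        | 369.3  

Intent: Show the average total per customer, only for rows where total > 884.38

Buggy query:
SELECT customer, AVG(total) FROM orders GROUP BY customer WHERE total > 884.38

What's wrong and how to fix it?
Bug: Row-level WHERE must come before GROUP BY in the clause order

Fix: Place WHERE between FROM and GROUP BY

Corrected query:
SELECT customer, AVG(total) FROM orders WHERE total > 884.38 GROUP BY customer

Result:
customer | AVG(total)
---------+-----------
Carol    | 1500.86   
Dave     | 1523.13   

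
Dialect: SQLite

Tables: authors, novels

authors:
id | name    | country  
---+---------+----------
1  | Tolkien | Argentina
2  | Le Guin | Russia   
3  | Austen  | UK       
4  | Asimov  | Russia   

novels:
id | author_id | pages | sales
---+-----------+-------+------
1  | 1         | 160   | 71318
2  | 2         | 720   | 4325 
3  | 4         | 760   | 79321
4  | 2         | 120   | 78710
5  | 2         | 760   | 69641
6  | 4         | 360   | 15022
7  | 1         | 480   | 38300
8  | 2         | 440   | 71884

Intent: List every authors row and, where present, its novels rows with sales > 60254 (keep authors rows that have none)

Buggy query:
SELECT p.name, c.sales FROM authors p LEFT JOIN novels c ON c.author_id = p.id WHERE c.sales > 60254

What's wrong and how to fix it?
Bug: Filtering c.sales in WHERE discards the NULL rows produced by LEFT JOIN, turning it into an inner join

Fix: Move the right-table condition into the ON clause so unmatched parents are kept

Corrected query:
SELECT p.name, c.sales FROM authors p LEFT JOIN novels c ON c.author_id = p.id AND c.sales > 60254

Result:
name    | sales
--------+------
Tolkien | 71318
Le Guin | 69641
Le Guin | 71884
Le Guin | 78710
Austen  | NULL 
Asimov  | 79321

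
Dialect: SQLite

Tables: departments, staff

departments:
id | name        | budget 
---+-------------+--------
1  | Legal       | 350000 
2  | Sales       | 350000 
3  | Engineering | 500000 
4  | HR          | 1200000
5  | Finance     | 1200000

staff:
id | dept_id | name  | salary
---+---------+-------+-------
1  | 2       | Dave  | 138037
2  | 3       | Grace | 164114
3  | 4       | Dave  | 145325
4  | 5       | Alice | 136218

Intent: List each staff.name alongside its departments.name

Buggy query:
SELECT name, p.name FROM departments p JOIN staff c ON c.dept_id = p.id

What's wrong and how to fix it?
Bug: 'name' exists in both joined tables, so the database can't tell which one is meant

Fix: Prefix ambiguous columns with the table alias

Corrected query:
SELECT c.name, p.name FROM departments p JOIN staff c ON c.dept_id = p.id

Result:
name  | name       
------+------------
Dave  | Sales      
Grace | Engineering
Dave  | HR         
Alice | Finance    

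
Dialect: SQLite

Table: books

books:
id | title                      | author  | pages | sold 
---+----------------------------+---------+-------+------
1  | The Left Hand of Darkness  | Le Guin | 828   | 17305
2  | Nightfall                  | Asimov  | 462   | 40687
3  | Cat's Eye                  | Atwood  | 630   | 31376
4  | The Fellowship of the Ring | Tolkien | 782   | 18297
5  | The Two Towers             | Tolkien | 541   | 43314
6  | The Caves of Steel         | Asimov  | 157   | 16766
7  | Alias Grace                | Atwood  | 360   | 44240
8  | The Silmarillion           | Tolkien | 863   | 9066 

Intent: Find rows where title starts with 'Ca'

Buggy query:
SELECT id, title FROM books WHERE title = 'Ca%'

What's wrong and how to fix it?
Bug: '=' compares the literal string including the % character; pattern matching needs LIKE

Fix: Replace '=' with LIKE so 'Ca%' is treated as a pattern

Corrected query:
SELECT id, title FROM books WHERE title LIKE 'Ca%'

Result:
id | title    
---+----------
3  | Cat's Eye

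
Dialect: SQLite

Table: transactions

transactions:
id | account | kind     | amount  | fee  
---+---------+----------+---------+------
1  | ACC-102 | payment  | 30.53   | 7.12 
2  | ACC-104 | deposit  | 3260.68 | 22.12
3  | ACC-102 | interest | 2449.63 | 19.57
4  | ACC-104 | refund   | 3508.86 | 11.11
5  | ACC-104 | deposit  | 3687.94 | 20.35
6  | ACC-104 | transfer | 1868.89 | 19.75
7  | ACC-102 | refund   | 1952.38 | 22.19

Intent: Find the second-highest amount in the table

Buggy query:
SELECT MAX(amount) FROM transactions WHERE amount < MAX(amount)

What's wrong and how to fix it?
Bug: The inner MAX is an aggregate inside WHERE, which is not allowed

Fix: Put the inner MAX in a scalar subquery

Corrected query:
SELECT MAX(amount) FROM transactions WHERE amount < (SELECT MAX(amount) FROM transactions)

Result:
MAX(amount)
-----------
3508.86    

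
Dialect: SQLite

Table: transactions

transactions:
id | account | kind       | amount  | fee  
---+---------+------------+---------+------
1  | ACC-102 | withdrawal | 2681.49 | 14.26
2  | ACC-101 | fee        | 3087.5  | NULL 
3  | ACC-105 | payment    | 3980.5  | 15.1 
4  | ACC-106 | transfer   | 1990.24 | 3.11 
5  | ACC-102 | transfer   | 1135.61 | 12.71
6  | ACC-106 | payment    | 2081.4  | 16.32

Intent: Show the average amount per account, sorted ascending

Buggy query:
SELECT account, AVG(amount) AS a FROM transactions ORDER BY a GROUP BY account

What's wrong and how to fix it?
Bug: GROUP BY must precede ORDER BY

Fix: Move ORDER BY to the end, after GROUP BY

Corrected query:
SELECT account, AVG(amount) AS a FROM transactions GROUP BY account ORDER BY a

Result:
account | a      
--------+--------
ACC-102 | 1908.55
ACC-106 | 2035.82
ACC-101 | 3087.5 
ACC-105 | 3980.5 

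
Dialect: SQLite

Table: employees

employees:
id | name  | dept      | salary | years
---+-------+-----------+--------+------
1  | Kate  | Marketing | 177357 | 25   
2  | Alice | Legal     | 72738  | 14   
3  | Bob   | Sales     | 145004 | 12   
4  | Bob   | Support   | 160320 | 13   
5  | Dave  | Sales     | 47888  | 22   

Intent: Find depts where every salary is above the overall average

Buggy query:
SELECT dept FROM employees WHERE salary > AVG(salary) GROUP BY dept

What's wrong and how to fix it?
Bug: AVG() is an aggregate; it can't sit directly in WHERE

Fix: Compute the overall average in a scalar subquery and compare each group's MIN against it in HAVING

Corrected query:
SELECT dept FROM employees GROUP BY dept HAVING MIN(salary) > (SELECT AVG(salary) FROM employees)

Result:
dept     
---------
Marketing
Support  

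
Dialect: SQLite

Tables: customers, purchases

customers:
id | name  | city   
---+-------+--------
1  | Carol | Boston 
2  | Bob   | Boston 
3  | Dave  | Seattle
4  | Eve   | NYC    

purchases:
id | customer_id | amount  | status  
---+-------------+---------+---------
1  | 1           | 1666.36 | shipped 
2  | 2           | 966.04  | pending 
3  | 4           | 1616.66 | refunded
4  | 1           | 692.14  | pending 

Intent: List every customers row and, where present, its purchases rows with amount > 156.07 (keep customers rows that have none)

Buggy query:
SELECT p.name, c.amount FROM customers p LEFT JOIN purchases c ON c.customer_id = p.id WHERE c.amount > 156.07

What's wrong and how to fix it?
Bug: Filtering c.amount in WHERE discards the NULL rows produced by LEFT JOIN, turning it into an inner join

Fix: Move the right-table condition into the ON clause so unmatched parents are kept

Corrected query:
SELECT p.name, c.amount FROM customers p LEFT JOIN purchases c ON c.customer_id = p.id AND c.amount > 156.07

Result:
name  | amount 
------+--------
Carol | 692.14 
Carol | 1666.36
Bob   | 966.04 
Dave  | NULL   
Eve   | 1616.66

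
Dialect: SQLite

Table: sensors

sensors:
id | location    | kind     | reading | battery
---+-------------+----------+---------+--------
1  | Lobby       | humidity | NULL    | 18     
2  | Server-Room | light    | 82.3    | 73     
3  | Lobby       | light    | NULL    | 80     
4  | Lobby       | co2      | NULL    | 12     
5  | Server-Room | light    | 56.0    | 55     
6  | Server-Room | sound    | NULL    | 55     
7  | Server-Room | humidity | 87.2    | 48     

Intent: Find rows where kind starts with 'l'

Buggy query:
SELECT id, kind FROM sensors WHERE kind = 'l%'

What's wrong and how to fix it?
Bug: Wildcards only work with LIKE; '=' treats '%' as a literal character

Fix: Use LIKE for wildcard pattern matching

Corrected query:
SELECT id, kind FROM sensors WHERE kind LIKE 'l%'

Result:
id | kind 
---+------
2  | light
3  | light
5  | light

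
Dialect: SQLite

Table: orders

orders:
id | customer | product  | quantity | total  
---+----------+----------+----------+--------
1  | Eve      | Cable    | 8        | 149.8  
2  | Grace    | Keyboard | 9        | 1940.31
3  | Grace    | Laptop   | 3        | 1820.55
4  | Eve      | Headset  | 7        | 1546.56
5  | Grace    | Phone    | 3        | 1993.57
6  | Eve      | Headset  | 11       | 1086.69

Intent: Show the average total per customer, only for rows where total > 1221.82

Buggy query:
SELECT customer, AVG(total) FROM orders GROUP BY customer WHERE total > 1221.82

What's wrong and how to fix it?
Bug: WHERE cannot follow GROUP BY

Fix: Move the WHERE clause before GROUP BY

Corrected query:
SELECT customer, AVG(total) FROM orders WHERE total > 1221.82 GROUP BY customer

Result:
customer | AVG(total) 
---------+------------
Eve      | 1546.56    
Grace    | 1918.143333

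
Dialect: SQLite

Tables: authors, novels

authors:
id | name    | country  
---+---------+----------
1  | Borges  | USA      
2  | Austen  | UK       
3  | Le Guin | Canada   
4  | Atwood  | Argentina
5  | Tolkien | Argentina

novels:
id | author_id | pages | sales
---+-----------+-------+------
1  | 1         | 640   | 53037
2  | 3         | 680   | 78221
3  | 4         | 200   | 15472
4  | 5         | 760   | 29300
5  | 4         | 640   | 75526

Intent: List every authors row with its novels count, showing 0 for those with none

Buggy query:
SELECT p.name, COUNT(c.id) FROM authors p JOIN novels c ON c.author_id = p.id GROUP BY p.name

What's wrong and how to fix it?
Bug: An inner join excludes parents with zero children

Fix: Use LEFT JOIN so parents without children still appear (COUNT(c.id) gives 0)

Corrected query:
SELECT p.name, COUNT(c.id) FROM authors p LEFT JOIN novels c ON c.author_id = p.id GROUP BY p.name

Result:
name    | COUNT(c.id)
--------+------------
Atwood  | 2          
Austen  | 0          
Borges  | 1          
Le Guin | 1          
Tolkien | 1          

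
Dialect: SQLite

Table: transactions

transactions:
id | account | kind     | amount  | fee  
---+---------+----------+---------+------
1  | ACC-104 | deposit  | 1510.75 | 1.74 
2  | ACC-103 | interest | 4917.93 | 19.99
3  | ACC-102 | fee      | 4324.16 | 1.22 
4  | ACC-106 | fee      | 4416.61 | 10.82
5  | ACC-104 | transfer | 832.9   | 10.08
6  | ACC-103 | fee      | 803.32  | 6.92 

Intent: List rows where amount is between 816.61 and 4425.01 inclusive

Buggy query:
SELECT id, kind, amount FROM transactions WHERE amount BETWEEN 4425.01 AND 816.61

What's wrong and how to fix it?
Bug: BETWEEN expects the lower bound first; with 4425.01 AND 816.61 the range is empty

Fix: Swap the bounds so the smaller value comes first

Corrected query:
SELECT id, kind, amount FROM transactions WHERE amount BETWEEN 816.61 AND 4425.01

Result:
id | kind     | amount 
---+----------+--------
1  | deposit  | 1510.75
3  | fee      | 4324.16
4  | fee      | 4416.61
5  | transfer | 832.9  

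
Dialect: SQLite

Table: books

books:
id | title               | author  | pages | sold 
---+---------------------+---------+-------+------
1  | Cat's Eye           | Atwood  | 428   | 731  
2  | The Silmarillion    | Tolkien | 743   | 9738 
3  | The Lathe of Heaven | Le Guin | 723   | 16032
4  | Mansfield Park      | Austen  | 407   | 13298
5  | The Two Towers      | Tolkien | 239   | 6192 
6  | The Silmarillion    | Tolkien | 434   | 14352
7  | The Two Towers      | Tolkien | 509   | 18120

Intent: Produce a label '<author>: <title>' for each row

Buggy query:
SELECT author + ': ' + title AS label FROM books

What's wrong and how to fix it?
Bug: '+' is numeric addition; on text columns SQLite converts them to 0 instead of concatenating

Fix: Replace + with || to concatenate text

Corrected query:
SELECT author || ': ' || title AS label FROM books

Result:
label                       
----------------------------
Atwood: Cat's Eye           
Tolkien: The Silmarillion   
Le Guin: The Lathe of Heaven
Austen: Mansfield Park      
Tolkien: The Two Towers     
Tolkien: The Silmarillion   
Tolkien: The Two Towers     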